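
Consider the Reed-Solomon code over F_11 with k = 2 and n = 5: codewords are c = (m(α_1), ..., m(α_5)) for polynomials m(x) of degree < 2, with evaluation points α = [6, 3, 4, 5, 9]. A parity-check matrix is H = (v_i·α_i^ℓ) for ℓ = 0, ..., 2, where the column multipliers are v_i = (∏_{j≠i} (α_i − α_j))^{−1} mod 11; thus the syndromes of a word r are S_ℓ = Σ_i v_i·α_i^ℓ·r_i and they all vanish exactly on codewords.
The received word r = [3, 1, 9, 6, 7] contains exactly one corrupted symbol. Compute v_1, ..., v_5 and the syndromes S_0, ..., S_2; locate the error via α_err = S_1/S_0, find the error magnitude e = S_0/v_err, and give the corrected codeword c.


S = (3, 5, 1), error at position 5, error magnitude e = 2, c = [3, 1, 9, 6, 5].

Step 1: column multipliers v_i = (∏_{j≠i}(α_i − α_j))^{−1} mod 11.
  i = 1 (α = 6): (6−3)(6−4)(6−5)(6−9) = 3·2·1·(−3) = −18 ≡ 4, so v_1 = 4^{−1} = 3 (mod 11).
  i = 2 (α = 3): (3−6)(3−4)(3−5)(3−9) = (−3)·(−1)·(−2)·(−6) = 36 ≡ 3, so v_2 = 3^{−1} = 4 (mod 11).
  i = 3 (α = 4): (4−6)(4−3)(4−5)(4−9) = (−2)·1·(−1)·(−5) = −10 ≡ 1, so v_3 = 1^{−1} = 1 (mod 11).
  i = 4 (α = 5): (5−6)(5−3)(5−4)(5−9) = (−1)·2·1·(−4) = 8 ≡ 8, so v_4 = 8^{−1} = 7 (mod 11).
  i = 5 (α = 9): (9−6)(9−3)(9−4)(9−5) = 3·6·5·4 = 360 ≡ 8, so v_5 = 8^{−1} = 7 (mod 11).
  v = [3, 4, 1, 7, 7].
Step 2: syndromes of r = [3, 1, 9, 6, 7] (all sums mod 11).
  S_0 = Σ v_i r_i = 3·3 + 4·1 + 1·9 + 7·6 + 7·7 = 113 ≡ 3.
  S_1 = Σ v_i α_i r_i = 3·6·3 + 4·3·1 + 1·4·9 + 7·5·6 + 7·9·7 = 753 ≡ 5.
  α_i^2 mod 11 = [3, 9, 5, 3, 4].
  S_2 = Σ v_i α_i^2 r_i = 3·3·3 + 4·9·1 + 1·5·9 + 7·3·6 + 7·4·7 = 430 ≡ 1.
  S = (3, 5, 1) ≠ 0, so r is not a codeword (an error is present).
Step 3: locate the error. For a single error e at position i, S_ℓ = v_i·e·α_i^ℓ, so α_err = S_1/S_0.
  S_0^{−1} = 3^{−1} = 4 (mod 11), so α_err = 5·4 = 20 ≡ 9 = α_5. Error position i = 5.
  Consistency check: S_2/S_1 = 1·9 = 9 ≡ 9 = α_err ✓ (single-error assumption holds).
Step 4: error magnitude e = S_0/v_5 = S_0·∏_{j≠5}(α_5 − α_j) = 3·8 = 24 ≡ 2 (mod 11).
Step 5: correct position 5: c_5 = r_5 − e = 7 − 2 ≡ 5 (mod 11). Hence c = [3, 1, 9, 6, 5].
  Check: interpolating c through the α_i gives m(x) = 10 + 8·x (degree < 2) with m(α_i) = c_i for every i, so c is indeed a codeword.


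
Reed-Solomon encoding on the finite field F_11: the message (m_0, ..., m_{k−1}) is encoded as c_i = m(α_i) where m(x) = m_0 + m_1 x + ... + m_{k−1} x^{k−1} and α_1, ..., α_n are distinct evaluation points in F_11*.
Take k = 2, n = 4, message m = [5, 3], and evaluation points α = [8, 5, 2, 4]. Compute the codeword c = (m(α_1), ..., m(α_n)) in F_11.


c = [7, 9, 0, 6]

Message polynomial: m(x) = 5 + 3·x (mod 11).
For each evaluation point α_i, compute m(α_i) mod 11:
  α_1 = 8: Horner steps 3 → 7, so m(8) = 7.
  α_2 = 5: Horner steps 3 → 9, so m(5) = 9.
  α_3 = 2: Horner steps 3 → 0, so m(2) = 0.
  α_4 = 4: Horner steps 3 → 6, so m(4) = 6.
Codeword c = [7, 9, 0, 6] ∈ F_11^4.


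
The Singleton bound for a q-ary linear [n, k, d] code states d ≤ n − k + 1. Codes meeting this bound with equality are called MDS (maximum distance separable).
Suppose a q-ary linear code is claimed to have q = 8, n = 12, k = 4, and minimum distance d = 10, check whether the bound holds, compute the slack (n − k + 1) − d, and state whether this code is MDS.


Singleton RHS = n − k + 1 = 9, slack = -1, bound violated (no such code; not MDS).

Singleton bound: d ≤ n − k + 1.
Here n = 12, k = 4, so n − k + 1 = 9.
Given d = 10, check d ≤ 9: NO.
Slack = (n − k + 1) − d = -1.
The slack is negative: d = 10 exceeds n − k + 1 = 9 by 1, so the Singleton bound is violated and no linear [12, 4, 10]_8 code can exist. In particular it is not MDS (MDS requires d = n − k + 1 exactly).
Description: the claimed parameters are [12, 4, 10]_8; such a code would be impossible (violates the Singleton bound).


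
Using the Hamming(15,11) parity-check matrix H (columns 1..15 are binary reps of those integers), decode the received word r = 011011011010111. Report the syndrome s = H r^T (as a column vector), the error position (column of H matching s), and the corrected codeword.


s = (0, 1, 0, 0)^T, error position = 4, corrected codeword c = 011111011010111

Compute s = H r^T mod 2 one row at a time:
  s_1 = 1 + 1 + 0 + 1 + 0 + 1 + 1 + 1 = 6 ≡ 0 (mod 2).
  s_2 = 0 + 1 + 1 + 0 + 0 + 1 + 1 + 1 = 5 ≡ 1 (mod 2).
  s_3 = 1 + 1 + 1 + 0 + 0 + 1 + 1 + 1 = 6 ≡ 0 (mod 2).
  s_4 = 0 + 1 + 1 + 0 + 1 + 1 + 1 + 1 = 6 ≡ 0 (mod 2).
s = (0, 1, 0, 0)^T — this equals column 4 of H (binary 0100), so error is at position 4.
Correct: flip bit 4 of r = 011011011010111 to get c = 011111011010111.


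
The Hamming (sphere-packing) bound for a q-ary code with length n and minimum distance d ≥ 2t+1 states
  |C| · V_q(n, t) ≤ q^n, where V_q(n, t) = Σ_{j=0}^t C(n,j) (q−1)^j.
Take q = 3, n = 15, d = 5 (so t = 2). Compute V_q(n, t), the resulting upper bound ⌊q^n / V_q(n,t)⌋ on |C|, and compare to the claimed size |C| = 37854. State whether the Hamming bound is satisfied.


V_q(n, t) = 451, q^n = 14348907, Hamming bound = 31815, |C| = 37854 > bound (violated).

Step 1: Compute V_q(n, t) = Σ_{j=0}^2 C(n, j) (q−1)^j.
  j = 0: C(15,0)·(2)^0 = 1·1 = 1.
  j = 1: C(15,1)·(2)^1 = 15·2 = 30.
  j = 2: C(15,2)·(2)^2 = 105·4 = 420.
  V_q(n, t) = 1 + 30 + 420 = 451.
Step 2: q^n = 3^15 = 14348907.
Step 3: Hamming bound ⌊q^n / V_q(n,t)⌋ = ⌊14348907/451⌋ = 31815.
Step 4: Compare |C| = 37854 to 31815: violated.
The claimed |C| lies above the Hamming bound, so no 3-ary code of length 15 with d ≥ 5 can have 37854 codewords.


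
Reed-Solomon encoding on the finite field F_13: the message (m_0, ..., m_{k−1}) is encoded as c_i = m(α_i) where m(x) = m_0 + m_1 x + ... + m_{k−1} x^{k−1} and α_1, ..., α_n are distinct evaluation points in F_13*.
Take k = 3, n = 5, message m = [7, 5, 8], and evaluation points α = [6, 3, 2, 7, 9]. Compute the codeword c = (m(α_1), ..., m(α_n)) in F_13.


c = [0, 3, 10, 5, 11]

Message polynomial: m(x) = 7 + 5·x + 8·x^2 (mod 13).
For each evaluation point α_i, compute m(α_i) mod 13:
  α_1 = 6: Horner steps 8 → 1 → 0, so m(6) = 0.
  α_2 = 3: Horner steps 8 → 3 → 3, so m(3) = 3.
  α_3 = 2: Horner steps 8 → 8 → 10, so m(2) = 10.
  α_4 = 7: Horner steps 8 → 9 → 5, so m(7) = 5.
  α_5 = 9: Horner steps 8 → 12 → 11, so m(9) = 11.
Codeword c = [0, 3, 10, 5, 11] ∈ F_13^5.


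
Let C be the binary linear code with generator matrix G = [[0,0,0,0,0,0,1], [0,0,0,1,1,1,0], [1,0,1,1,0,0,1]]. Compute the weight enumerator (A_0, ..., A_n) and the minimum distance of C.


Weight distribution: A_0 = 1, A_1 = 1, A_3 = 2, A_4 = 3, A_5 = 1. Minimum distance d = 1.

Enumerate all 2^3 = 8 messages m ∈ F_2^3.
For each, compute codeword c = mG in F_2^7, then tally its weight.
  m = 000 → c = 0000000, weight = 0.
  m = 100 → c = 0000001, weight = 1.
  m = 010 → c = 0001110, weight = 3.
  m = 110 → c = 0001111, weight = 4.
  m = 001 → c = 1011001, weight = 4.
  m = 101 → c = 1011000, weight = 3.
  m = 011 → c = 1010111, weight = 5.
  m = 111 → c = 1010110, weight = 4.
Tally weights:
  weight 0: 1 codewords.
  weight 1: 1 codewords.
  weight 3: 2 codewords.
  weight 4: 3 codewords.
  weight 5: 1 codewords.
Minimum distance d = smallest w > 0 with A_w > 0 = 1.
Sanity: Σ A_w = 8 = 2^3 = 8 ✓.


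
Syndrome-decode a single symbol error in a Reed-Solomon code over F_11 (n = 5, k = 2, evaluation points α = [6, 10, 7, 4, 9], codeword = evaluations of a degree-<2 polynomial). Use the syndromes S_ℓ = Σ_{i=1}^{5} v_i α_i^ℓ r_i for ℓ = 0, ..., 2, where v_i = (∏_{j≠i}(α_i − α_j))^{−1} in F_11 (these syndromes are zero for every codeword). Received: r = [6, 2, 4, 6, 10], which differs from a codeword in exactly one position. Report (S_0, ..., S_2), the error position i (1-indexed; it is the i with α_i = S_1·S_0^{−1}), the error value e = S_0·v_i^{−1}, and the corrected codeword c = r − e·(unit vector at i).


S = (3, 7, 9), error at position 1, error magnitude e = 5, c = [1, 2, 4, 6, 10].

Step 1: column multipliers v_i = (∏_{j≠i}(α_i − α_j))^{−1} mod 11.
  i = 1 (α = 6): (6−10)(6−7)(6−4)(6−9) = (−4)·(−1)·2·(−3) = −24 ≡ 9, so v_1 = 9^{−1} = 5 (mod 11).
  i = 2 (α = 10): (10−6)(10−7)(10−4)(10−9) = 4·3·6·1 = 72 ≡ 6, so v_2 = 6^{−1} = 2 (mod 11).
  i = 3 (α = 7): (7−6)(7−10)(7−4)(7−9) = 1·(−3)·3·(−2) = 18 ≡ 7, so v_3 = 7^{−1} = 8 (mod 11).
  i = 4 (α = 4): (4−6)(4−10)(4−7)(4−9) = (−2)·(−6)·(−3)·(−5) = 180 ≡ 4, so v_4 = 4^{−1} = 3 (mod 11).
  i = 5 (α = 9): (9−6)(9−10)(9−7)(9−4) = 3·(−1)·2·5 = −30 ≡ 3, so v_5 = 3^{−1} = 4 (mod 11).
  v = [5, 2, 8, 3, 4].
Step 2: syndromes of r = [6, 2, 4, 6, 10] (all sums mod 11).
  S_0 = Σ v_i r_i = 5·6 + 2·2 + 8·4 + 3·6 + 4·10 = 124 ≡ 3.
  S_1 = Σ v_i α_i r_i = 5·6·6 + 2·10·2 + 8·7·4 + 3·4·6 + 4·9·10 = 876 ≡ 7.
  α_i^2 mod 11 = [3, 1, 5, 5, 4].
  S_2 = Σ v_i α_i^2 r_i = 5·3·6 + 2·1·2 + 8·5·4 + 3·5·6 + 4·4·10 = 504 ≡ 9.
  S = (3, 7, 9) ≠ 0, so r is not a codeword (an error is present).
Step 3: locate the error. For a single error e at position i, S_ℓ = v_i·e·α_i^ℓ, so α_err = S_1/S_0.
  S_0^{−1} = 3^{−1} = 4 (mod 11), so α_err = 7·4 = 28 ≡ 6 = α_1. Error position i = 1.
  Consistency check: S_2/S_1 = 9·8 = 72 ≡ 6 = α_err ✓ (single-error assumption holds).
Step 4: error magnitude e = S_0/v_1 = S_0·∏_{j≠1}(α_1 − α_j) = 3·9 = 27 ≡ 5 (mod 11).
Step 5: correct position 1: c_1 = r_1 − e = 6 − 5 ≡ 1 (mod 11). Hence c = [1, 2, 4, 6, 10].
  Check: interpolating c through the α_i gives m(x) = 5 + 3·x (degree < 2) with m(α_i) = c_i for every i, so c is indeed a codeword.


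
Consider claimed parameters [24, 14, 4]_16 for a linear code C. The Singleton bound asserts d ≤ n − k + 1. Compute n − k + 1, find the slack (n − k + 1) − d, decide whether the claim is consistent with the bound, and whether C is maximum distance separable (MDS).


Singleton RHS = n − k + 1 = 11, slack = 7, bound satisfied, not MDS.

Singleton bound: d ≤ n − k + 1.
Here n = 24, k = 14, so n − k + 1 = 11.
Given d = 4, check d ≤ 11: YES.
Slack = (n − k + 1) − d = 7.
The code is NOT MDS (slack = 7 > 0).
Description: the claimed parameters are [24, 14, 4]_16; such a code would be non-MDS.


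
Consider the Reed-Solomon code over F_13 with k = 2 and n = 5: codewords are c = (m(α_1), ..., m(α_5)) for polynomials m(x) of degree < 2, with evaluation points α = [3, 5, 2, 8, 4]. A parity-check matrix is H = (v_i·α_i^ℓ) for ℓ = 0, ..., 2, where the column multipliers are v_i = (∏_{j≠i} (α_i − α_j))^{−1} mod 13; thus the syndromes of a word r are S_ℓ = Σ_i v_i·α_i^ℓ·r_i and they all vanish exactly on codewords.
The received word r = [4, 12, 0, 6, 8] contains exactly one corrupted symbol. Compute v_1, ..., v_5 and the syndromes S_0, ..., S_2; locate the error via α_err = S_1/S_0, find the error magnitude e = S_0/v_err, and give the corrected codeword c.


S = (11, 10, 2), error at position 4, error magnitude e = 8, c = [4, 12, 0, 11, 8].

Step 1: column multipliers v_i = (∏_{j≠i}(α_i − α_j))^{−1} mod 13.
  i = 1 (α = 3): (3−5)(3−2)(3−8)(3−4) = (−2)·1·(−5)·(−1) = −10 ≡ 3, so v_1 = 3^{−1} = 9 (mod 13).
  i = 2 (α = 5): (5−3)(5−2)(5−8)(5−4) = 2·3·(−3)·1 = −18 ≡ 8, so v_2 = 8^{−1} = 5 (mod 13).
  i = 3 (α = 2): (2−3)(2−5)(2−8)(2−4) = (−1)·(−3)·(−6)·(−2) = 36 ≡ 10, so v_3 = 10^{−1} = 4 (mod 13).
  i = 4 (α = 8): (8−3)(8−5)(8−2)(8−4) = 5·3·6·4 = 360 ≡ 9, so v_4 = 9^{−1} = 3 (mod 13).
  i = 5 (α = 4): (4−3)(4−5)(4−2)(4−8) = 1·(−1)·2·(−4) = 8 ≡ 8, so v_5 = 8^{−1} = 5 (mod 13).
  v = [9, 5, 4, 3, 5].
Step 2: syndromes of r = [4, 12, 0, 6, 8] (all sums mod 13).
  S_0 = Σ v_i r_i = 9·4 + 5·12 + 4·0 + 3·6 + 5·8 = 154 ≡ 11.
  S_1 = Σ v_i α_i r_i = 9·3·4 + 5·5·12 + 4·2·0 + 3·8·6 + 5·4·8 = 712 ≡ 10.
  α_i^2 mod 13 = [9, 12, 4, 12, 3].
  S_2 = Σ v_i α_i^2 r_i = 9·9·4 + 5·12·12 + 4·4·0 + 3·12·6 + 5·3·8 = 1380 ≡ 2.
  S = (11, 10, 2) ≠ 0, so r is not a codeword (an error is present).
Step 3: locate the error. For a single error e at position i, S_ℓ = v_i·e·α_i^ℓ, so α_err = S_1/S_0.
  S_0^{−1} = 11^{−1} = 6 (mod 13), so α_err = 10·6 = 60 ≡ 8 = α_4. Error position i = 4.
  Consistency check: S_2/S_1 = 2·4 = 8 ≡ 8 = α_err ✓ (single-error assumption holds).
Step 4: error magnitude e = S_0/v_4 = S_0·∏_{j≠4}(α_4 − α_j) = 11·9 = 99 ≡ 8 (mod 13).
Step 5: correct position 4: c_4 = r_4 − e = 6 − 8 ≡ 11 (mod 13). Hence c = [4, 12, 0, 11, 8].
  Check: interpolating c through the α_i gives m(x) = 5 + 4·x (degree < 2) with m(α_i) = c_i for every i, so c is indeed a codeword.


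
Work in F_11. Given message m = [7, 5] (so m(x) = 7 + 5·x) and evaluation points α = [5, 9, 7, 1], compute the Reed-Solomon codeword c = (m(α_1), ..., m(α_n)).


c = [10, 8, 9, 1]

Message polynomial: m(x) = 7 + 5·x (mod 11).
For each evaluation point α_i, compute m(α_i) mod 11:
  α_1 = 5: Horner steps 5 → 10, so m(5) = 10.
  α_2 = 9: Horner steps 5 → 8, so m(9) = 8.
  α_3 = 7: Horner steps 5 → 9, so m(7) = 9.
  α_4 = 1: Horner steps 5 → 1, so m(1) = 1.
Codeword c = [10, 8, 9, 1] ∈ F_11^4.


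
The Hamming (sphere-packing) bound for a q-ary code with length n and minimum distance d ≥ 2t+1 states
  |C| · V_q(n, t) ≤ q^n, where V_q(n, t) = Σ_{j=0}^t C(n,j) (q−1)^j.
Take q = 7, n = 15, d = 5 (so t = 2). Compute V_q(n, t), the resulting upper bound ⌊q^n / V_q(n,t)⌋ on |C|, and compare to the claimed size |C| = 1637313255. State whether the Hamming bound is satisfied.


V_q(n, t) = 3871, q^n = 4747561509943, Hamming bound = 1226443169, |C| = 1637313255 > bound (violated).

Step 1: Compute V_q(n, t) = Σ_{j=0}^2 C(n, j) (q−1)^j.
  j = 0: C(15,0)·(6)^0 = 1·1 = 1.
  j = 1: C(15,1)·(6)^1 = 15·6 = 90.
  j = 2: C(15,2)·(6)^2 = 105·36 = 3780.
  V_q(n, t) = 1 + 90 + 3780 = 3871.
Step 2: q^n = 7^15 = 4747561509943.
Step 3: Hamming bound ⌊q^n / V_q(n,t)⌋ = ⌊4747561509943/3871⌋ = 1226443169.
Step 4: Compare |C| = 1637313255 to 1226443169: violated.
The claimed |C| lies above the Hamming bound, so no 7-ary code of length 15 with d ≥ 5 can have 1637313255 codewords.


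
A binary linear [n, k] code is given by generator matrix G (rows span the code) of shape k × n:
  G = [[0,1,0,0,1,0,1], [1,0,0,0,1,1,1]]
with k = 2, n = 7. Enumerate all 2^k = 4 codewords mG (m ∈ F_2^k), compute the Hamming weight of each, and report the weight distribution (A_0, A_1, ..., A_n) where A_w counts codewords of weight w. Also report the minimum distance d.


Weight distribution: A_0 = 1, A_3 = 2, A_4 = 1. Minimum distance d = 3.

Enumerate all 2^2 = 4 messages m ∈ F_2^2.
For each, compute codeword c = mG in F_2^7, then tally its weight.
  m = 00 → c = 0000000, weight = 0.
  m = 10 → c = 0100101, weight = 3.
  m = 01 → c = 1000111, weight = 4.
  m = 11 → c = 1100010, weight = 3.
Tally weights:
  weight 0: 1 codewords.
  weight 3: 2 codewords.
  weight 4: 1 codewords.
Minimum distance d = smallest w > 0 with A_w > 0 = 3.
Sanity: Σ A_w = 4 = 2^2 = 4 ✓.


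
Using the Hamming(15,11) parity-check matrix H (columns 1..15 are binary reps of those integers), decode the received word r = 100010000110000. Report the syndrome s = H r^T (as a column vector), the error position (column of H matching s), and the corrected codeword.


s = (0, 1, 0, 1)^T, error position = 5, corrected codeword c = 100000000110000

Compute s = H r^T mod 2 one row at a time:
  s_1 = 0 + 0 + 1 + 1 + 0 + 0 + 0 + 0 = 2 ≡ 0 (mod 2).
  s_2 = 0 + 1 + 0 + 0 + 0 + 0 + 0 + 0 = 1 ≡ 1 (mod 2).
  s_3 = 0 + 0 + 0 + 0 + 1 + 1 + 0 + 0 = 2 ≡ 0 (mod 2).
  s_4 = 1 + 0 + 1 + 0 + 0 + 1 + 0 + 0 = 3 ≡ 1 (mod 2).
s = (0, 1, 0, 1)^T — this equals column 5 of H (binary 0101), so error is at position 5.
Correct: flip bit 5 of r = 100010000110000 to get c = 100000000110000.


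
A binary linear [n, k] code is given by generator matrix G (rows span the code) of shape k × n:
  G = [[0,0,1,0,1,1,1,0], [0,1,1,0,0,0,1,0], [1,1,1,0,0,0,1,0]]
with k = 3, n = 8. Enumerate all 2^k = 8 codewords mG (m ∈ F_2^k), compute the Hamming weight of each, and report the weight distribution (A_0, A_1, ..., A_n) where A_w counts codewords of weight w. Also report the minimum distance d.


Weight distribution: A_0 = 1, A_1 = 1, A_3 = 2, A_4 = 3, A_5 = 1. Minimum distance d = 1.

Enumerate all 2^3 = 8 messages m ∈ F_2^3.
For each, compute codeword c = mG in F_2^8, then tally its weight.
  m = 000 → c = 00000000, weight = 0.
  m = 100 → c = 00101110, weight = 4.
  m = 010 → c = 01100010, weight = 3.
  m = 110 → c = 01001100, weight = 3.
  m = 001 → c = 11100010, weight = 4.
  m = 101 → c = 11001100, weight = 4.
  m = 011 → c = 10000000, weight = 1.
  m = 111 → c = 10101110, weight = 5.
Tally weights:
  weight 0: 1 codewords.
  weight 1: 1 codewords.
  weight 3: 2 codewords.
  weight 4: 3 codewords.
  weight 5: 1 codewords.
Minimum distance d = smallest w > 0 with A_w > 0 = 1.
Sanity: Σ A_w = 8 = 2^3 = 8 ✓.


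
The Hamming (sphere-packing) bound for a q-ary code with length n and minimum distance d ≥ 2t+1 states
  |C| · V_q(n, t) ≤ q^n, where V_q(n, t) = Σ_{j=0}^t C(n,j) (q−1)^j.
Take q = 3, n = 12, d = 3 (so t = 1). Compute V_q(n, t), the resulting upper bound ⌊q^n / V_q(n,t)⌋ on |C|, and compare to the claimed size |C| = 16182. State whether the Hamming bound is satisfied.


V_q(n, t) = 25, q^n = 531441, Hamming bound = 21257, |C| = 16182 ≤ bound (satisfied).

Step 1: Compute V_q(n, t) = Σ_{j=0}^1 C(n, j) (q−1)^j.
  j = 0: C(12,0)·(2)^0 = 1·1 = 1.
  j = 1: C(12,1)·(2)^1 = 12·2 = 24.
  V_q(n, t) = 1 + 24 = 25.
Step 2: q^n = 3^12 = 531441.
Step 3: Hamming bound ⌊q^n / V_q(n,t)⌋ = ⌊531441/25⌋ = 21257.
Step 4: Compare |C| = 16182 to 21257: satisfied.
The claimed |C| lies below the Hamming bound.


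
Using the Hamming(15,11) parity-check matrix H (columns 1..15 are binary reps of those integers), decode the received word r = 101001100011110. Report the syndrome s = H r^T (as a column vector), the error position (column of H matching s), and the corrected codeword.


s = (0, 1, 1, 1)^T, error position = 7, corrected codeword c = 101001000011110

Compute s = H r^T mod 2 one row at a time:
  s_1 = 0 + 0 + 0 + 1 + 1 + 1 + 1 + 0 = 4 ≡ 0 (mod 2).
  s_2 = 0 + 0 + 1 + 1 + 1 + 1 + 1 + 0 = 5 ≡ 1 (mod 2).
  s_3 = 0 + 1 + 1 + 1 + 0 + 1 + 1 + 0 = 5 ≡ 1 (mod 2).
  s_4 = 1 + 1 + 0 + 1 + 0 + 1 + 1 + 0 = 5 ≡ 1 (mod 2).
s = (0, 1, 1, 1)^T — this equals column 7 of H (binary 0111), so error is at position 7.
Correct: flip bit 7 of r = 101001100011110 to get c = 101001000011110.


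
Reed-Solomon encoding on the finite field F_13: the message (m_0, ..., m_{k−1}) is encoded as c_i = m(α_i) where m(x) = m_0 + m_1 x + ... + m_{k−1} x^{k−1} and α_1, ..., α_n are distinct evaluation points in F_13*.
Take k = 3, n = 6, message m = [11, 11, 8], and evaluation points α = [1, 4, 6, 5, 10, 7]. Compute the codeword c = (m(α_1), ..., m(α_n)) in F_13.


c = [4, 1, 1, 6, 11, 12]

Message polynomial: m(x) = 11 + 11·x + 8·x^2 (mod 13).
For each evaluation point α_i, compute m(α_i) mod 13:
  α_1 = 1: Horner steps 8 → 6 → 4, so m(1) = 4.
  α_2 = 4: Horner steps 8 → 4 → 1, so m(4) = 1.
  α_3 = 6: Horner steps 8 → 7 → 1, so m(6) = 1.
  α_4 = 5: Horner steps 8 → 12 → 6, so m(5) = 6.
  α_5 = 10: Horner steps 8 → 0 → 11, so m(10) = 11.
  α_6 = 7: Horner steps 8 → 2 → 12, so m(7) = 12.
Codeword c = [4, 1, 1, 6, 11, 12] ∈ F_13^6.


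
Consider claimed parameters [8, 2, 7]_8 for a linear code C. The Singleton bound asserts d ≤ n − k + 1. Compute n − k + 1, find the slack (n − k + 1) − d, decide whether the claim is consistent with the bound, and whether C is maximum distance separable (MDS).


Singleton RHS = n − k + 1 = 7, slack = 0, bound satisfied, MDS.

Singleton bound: d ≤ n − k + 1.
Here n = 8, k = 2, so n − k + 1 = 7.
Given d = 7, check d ≤ 7: YES.
Slack = (n − k + 1) − d = 0.
The code is MDS (slack = 0).
Description: the claimed parameters are [8, 2, 7]_8; such a code would be MDS (meets Singleton bound).


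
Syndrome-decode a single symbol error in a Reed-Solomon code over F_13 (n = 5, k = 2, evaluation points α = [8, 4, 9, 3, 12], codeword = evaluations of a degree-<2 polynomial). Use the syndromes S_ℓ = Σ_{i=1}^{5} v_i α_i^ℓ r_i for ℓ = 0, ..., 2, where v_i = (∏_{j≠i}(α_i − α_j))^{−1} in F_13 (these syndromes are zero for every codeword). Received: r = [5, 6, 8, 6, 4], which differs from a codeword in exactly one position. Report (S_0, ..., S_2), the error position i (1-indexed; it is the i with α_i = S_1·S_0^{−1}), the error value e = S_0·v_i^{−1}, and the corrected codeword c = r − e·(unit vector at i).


S = (12, 10, 4), error at position 4, error magnitude e = 3, c = [5, 6, 8, 3, 4].

Step 1: column multipliers v_i = (∏_{j≠i}(α_i − α_j))^{−1} mod 13.
  i = 1 (α = 8): (8−4)(8−9)(8−3)(8−12) = 4·(−1)·5·(−4) = 80 ≡ 2, so v_1 = 2^{−1} = 7 (mod 13).
  i = 2 (α = 4): (4−8)(4−9)(4−3)(4−12) = (−4)·(−5)·1·(−8) = −160 ≡ 9, so v_2 = 9^{−1} = 3 (mod 13).
  i = 3 (α = 9): (9−8)(9−4)(9−3)(9−12) = 1·5·6·(−3) = −90 ≡ 1, so v_3 = 1^{−1} = 1 (mod 13).
  i = 4 (α = 3): (3−8)(3−4)(3−9)(3−12) = (−5)·(−1)·(−6)·(−9) = 270 ≡ 10, so v_4 = 10^{−1} = 4 (mod 13).
  i = 5 (α = 12): (12−8)(12−4)(12−9)(12−3) = 4·8·3·9 = 864 ≡ 6, so v_5 = 6^{−1} = 11 (mod 13).
  v = [7, 3, 1, 4, 11].
Step 2: syndromes of r = [5, 6, 8, 6, 4] (all sums mod 13).
  S_0 = Σ v_i r_i = 7·5 + 3·6 + 1·8 + 4·6 + 11·4 = 129 ≡ 12.
  S_1 = Σ v_i α_i r_i = 7·8·5 + 3·4·6 + 1·9·8 + 4·3·6 + 11·12·4 = 1024 ≡ 10.
  α_i^2 mod 13 = [12, 3, 3, 9, 1].
  S_2 = Σ v_i α_i^2 r_i = 7·12·5 + 3·3·6 + 1·3·8 + 4·9·6 + 11·1·4 = 758 ≡ 4.
  S = (12, 10, 4) ≠ 0, so r is not a codeword (an error is present).
Step 3: locate the error. For a single error e at position i, S_ℓ = v_i·e·α_i^ℓ, so α_err = S_1/S_0.
  S_0^{−1} = 12^{−1} = 12 (mod 13), so α_err = 10·12 = 120 ≡ 3 = α_4. Error position i = 4.
  Consistency check: S_2/S_1 = 4·4 = 16 ≡ 3 = α_err ✓ (single-error assumption holds).
Step 4: error magnitude e = S_0/v_4 = S_0·∏_{j≠4}(α_4 − α_j) = 12·10 = 120 ≡ 3 (mod 13).
Step 5: correct position 4: c_4 = r_4 − e = 6 − 3 ≡ 3 (mod 13). Hence c = [5, 6, 8, 3, 4].
  Check: interpolating c through the α_i gives m(x) = 7 + 3·x (degree < 2) with m(α_i) = c_i for every i, so c is indeed a codeword.


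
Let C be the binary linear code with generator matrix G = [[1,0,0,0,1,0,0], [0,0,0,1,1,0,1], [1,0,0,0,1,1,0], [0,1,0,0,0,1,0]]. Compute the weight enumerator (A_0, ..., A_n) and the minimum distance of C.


Weight distribution: A_0 = 1, A_1 = 2, A_2 = 2, A_3 = 4, A_4 = 5, A_5 = 2. Minimum distance d = 1.

Enumerate all 2^4 = 16 messages m ∈ F_2^4.
For each, compute codeword c = mG in F_2^7, then tally its weight.
  m = 0000 → c = 0000000, weight = 0.
  m = 1000 → c = 1000100, weight = 2.
  m = 0100 → c = 0001101, weight = 3.
  m = 1100 → c = 1001001, weight = 3.
  m = 0010 → c = 1000110, weight = 3.
  m = 1010 → c = 0000010, weight = 1.
  m = 0110 → c = 1001011, weight = 4.
  m = 1110 → c = 0001111, weight = 4.
  m = 0001 → c = 0100010, weight = 2.
  m = 1001 → c = 1100110, weight = 4.
  m = 0101 → c = 0101111, weight = 5.
  m = 1101 → c = 1101011, weight = 5.
  m = 0011 → c = 1100100, weight = 3.
  m = 1011 → c = 0100000, weight = 1.
  m = 0111 → c = 1101001, weight = 4.
  m = 1111 → c = 0101101, weight = 4.
Tally weights:
  weight 0: 1 codewords.
  weight 1: 2 codewords.
  weight 2: 2 codewords.
  weight 3: 4 codewords.
  weight 4: 5 codewords.
  weight 5: 2 codewords.
Minimum distance d = smallest w > 0 with A_w > 0 = 1.
Sanity: Σ A_w = 16 = 2^4 = 16 ✓.


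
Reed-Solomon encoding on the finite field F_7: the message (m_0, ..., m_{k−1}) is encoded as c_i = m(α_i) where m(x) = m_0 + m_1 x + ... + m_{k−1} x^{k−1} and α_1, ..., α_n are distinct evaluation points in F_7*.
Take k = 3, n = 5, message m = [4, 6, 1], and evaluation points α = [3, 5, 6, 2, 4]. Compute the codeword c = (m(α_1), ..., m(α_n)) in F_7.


c = [3, 3, 6, 6, 2]

Message polynomial: m(x) = 4 + 6·x + 1·x^2 (mod 7).
For each evaluation point α_i, compute m(α_i) mod 7:
  α_1 = 3: Horner steps 1 → 2 → 3, so m(3) = 3.
  α_2 = 5: Horner steps 1 → 4 → 3, so m(5) = 3.
  α_3 = 6: Horner steps 1 → 5 → 6, so m(6) = 6.
  α_4 = 2: Horner steps 1 → 1 → 6, so m(2) = 6.
  α_5 = 4: Horner steps 1 → 3 → 2, so m(4) = 2.
Codeword c = [3, 3, 6, 6, 2] ∈ F_7^5.


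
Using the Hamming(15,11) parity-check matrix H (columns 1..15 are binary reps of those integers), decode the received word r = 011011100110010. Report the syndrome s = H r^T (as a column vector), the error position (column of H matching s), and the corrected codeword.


s = (1, 0, 1, 0)^T, error position = 10, corrected codeword c = 011011100010010

Compute s = H r^T mod 2 one row at a time:
  s_1 = 0 + 0 + 1 + 1 + 0 + 0 + 1 + 0 = 3 ≡ 1 (mod 2).
  s_2 = 0 + 1 + 1 + 1 + 0 + 0 + 1 + 0 = 4 ≡ 0 (mod 2).
  s_3 = 1 + 1 + 1 + 1 + 1 + 1 + 1 + 0 = 7 ≡ 1 (mod 2).
  s_4 = 0 + 1 + 1 + 1 + 0 + 1 + 0 + 0 = 4 ≡ 0 (mod 2).
s = (1, 0, 1, 0)^T — this equals column 10 of H (binary 1010), so error is at position 10.
Correct: flip bit 10 of r = 011011100110010 to get c = 011011100010010.


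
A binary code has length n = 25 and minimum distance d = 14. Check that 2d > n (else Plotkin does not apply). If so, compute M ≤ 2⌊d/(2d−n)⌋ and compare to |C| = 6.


Plotkin bound M ≤ 8; given |C| = 6 ≤ bound (satisfied).

Check applicability: 2d = 28, n = 25.
2d − n = 3 > 0, so Plotkin applies.
Compute d/(2d−n) = 14/3 ≈ 4.6667.
⌊d/(2d−n)⌋ = 4.
Plotkin bound: M ≤ 2·4 = 8.
Given |C| = 6, check: satisfied.
This |C| is below the Plotkin bound.


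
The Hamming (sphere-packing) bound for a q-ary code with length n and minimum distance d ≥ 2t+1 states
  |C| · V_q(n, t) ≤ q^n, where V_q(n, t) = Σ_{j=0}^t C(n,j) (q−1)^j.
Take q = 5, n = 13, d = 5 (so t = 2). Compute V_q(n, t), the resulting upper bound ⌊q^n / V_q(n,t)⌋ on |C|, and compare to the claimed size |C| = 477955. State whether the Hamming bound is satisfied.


V_q(n, t) = 1301, q^n = 1220703125, Hamming bound = 938280, |C| = 477955 ≤ bound (satisfied).

Step 1: Compute V_q(n, t) = Σ_{j=0}^2 C(n, j) (q−1)^j.
  j = 0: C(13,0)·(4)^0 = 1·1 = 1.
  j = 1: C(13,1)·(4)^1 = 13·4 = 52.
  j = 2: C(13,2)·(4)^2 = 78·16 = 1248.
  V_q(n, t) = 1 + 52 + 1248 = 1301.
Step 2: q^n = 5^13 = 1220703125.
Step 3: Hamming bound ⌊q^n / V_q(n,t)⌋ = ⌊1220703125/1301⌋ = 938280.
Step 4: Compare |C| = 477955 to 938280: satisfied.
The claimed |C| lies below the Hamming bound.


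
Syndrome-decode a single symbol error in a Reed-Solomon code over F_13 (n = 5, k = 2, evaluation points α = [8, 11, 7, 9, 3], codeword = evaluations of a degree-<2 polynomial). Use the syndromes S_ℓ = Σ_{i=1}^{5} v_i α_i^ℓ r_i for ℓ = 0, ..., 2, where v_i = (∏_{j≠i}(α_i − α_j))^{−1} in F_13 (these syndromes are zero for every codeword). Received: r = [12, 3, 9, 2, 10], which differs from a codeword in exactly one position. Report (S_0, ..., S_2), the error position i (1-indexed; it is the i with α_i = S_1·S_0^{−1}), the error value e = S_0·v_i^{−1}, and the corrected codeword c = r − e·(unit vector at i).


S = (6, 1, 11), error at position 2, error magnitude e = 8, c = [12, 8, 9, 2, 10].

Step 1: column multipliers v_i = (∏_{j≠i}(α_i − α_j))^{−1} mod 13.
  i = 1 (α = 8): (8−11)(8−7)(8−9)(8−3) = (−3)·1·(−1)·5 = 15 ≡ 2, so v_1 = 2^{−1} = 7 (mod 13).
  i = 2 (α = 11): (11−8)(11−7)(11−9)(11−3) = 3·4·2·8 = 192 ≡ 10, so v_2 = 10^{−1} = 4 (mod 13).
  i = 3 (α = 7): (7−8)(7−11)(7−9)(7−3) = (−1)·(−4)·(−2)·4 = −32 ≡ 7, so v_3 = 7^{−1} = 2 (mod 13).
  i = 4 (α = 9): (9−8)(9−11)(9−7)(9−3) = 1·(−2)·2·6 = −24 ≡ 2, so v_4 = 2^{−1} = 7 (mod 13).
  i = 5 (α = 3): (3−8)(3−11)(3−7)(3−9) = (−5)·(−8)·(−4)·(−6) = 960 ≡ 11, so v_5 = 11^{−1} = 6 (mod 13).
  v = [7, 4, 2, 7, 6].
Step 2: syndromes of r = [12, 3, 9, 2, 10] (all sums mod 13).
  S_0 = Σ v_i r_i = 7·12 + 4·3 + 2·9 + 7·2 + 6·10 = 188 ≡ 6.
  S_1 = Σ v_i α_i r_i = 7·8·12 + 4·11·3 + 2·7·9 + 7·9·2 + 6·3·10 = 1236 ≡ 1.
  α_i^2 mod 13 = [12, 4, 10, 3, 9].
  S_2 = Σ v_i α_i^2 r_i = 7·12·12 + 4·4·3 + 2·10·9 + 7·3·2 + 6·9·10 = 1818 ≡ 11.
  S = (6, 1, 11) ≠ 0, so r is not a codeword (an error is present).
Step 3: locate the error. For a single error e at position i, S_ℓ = v_i·e·α_i^ℓ, so α_err = S_1/S_0.
  S_0^{−1} = 6^{−1} = 11 (mod 13), so α_err = 1·11 = 11 ≡ 11 = α_2. Error position i = 2.
  Consistency check: S_2/S_1 = 11·1 = 11 ≡ 11 = α_err ✓ (single-error assumption holds).
Step 4: error magnitude e = S_0/v_2 = S_0·∏_{j≠2}(α_2 − α_j) = 6·10 = 60 ≡ 8 (mod 13).
Step 5: correct position 2: c_2 = r_2 − e = 3 − 8 ≡ 8 (mod 13). Hence c = [12, 8, 9, 2, 10].
  Check: interpolating c through the α_i gives m(x) = 1 + 3·x (degree < 2) with m(α_i) = c_i for every i, so c is indeed a codeword.


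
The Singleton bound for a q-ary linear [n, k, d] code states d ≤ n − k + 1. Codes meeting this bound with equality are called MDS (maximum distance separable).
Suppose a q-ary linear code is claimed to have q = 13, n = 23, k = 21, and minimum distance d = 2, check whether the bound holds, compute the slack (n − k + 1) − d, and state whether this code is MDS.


Singleton RHS = n − k + 1 = 3, slack = 1, bound satisfied, not MDS.

Singleton bound: d ≤ n − k + 1.
Here n = 23, k = 21, so n − k + 1 = 3.
Given d = 2, check d ≤ 3: YES.
Slack = (n − k + 1) − d = 1.
The code is NOT MDS (slack = 1 > 0).
Description: the claimed parameters are [23, 21, 2]_13; such a code would be non-MDS.


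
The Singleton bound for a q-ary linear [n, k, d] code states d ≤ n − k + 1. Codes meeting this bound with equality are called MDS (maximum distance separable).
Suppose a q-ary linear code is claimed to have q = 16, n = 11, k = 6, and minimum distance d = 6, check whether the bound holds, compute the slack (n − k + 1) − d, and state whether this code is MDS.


Singleton RHS = n − k + 1 = 6, slack = 0, bound satisfied, MDS.

Singleton bound: d ≤ n − k + 1.
Here n = 11, k = 6, so n − k + 1 = 6.
Given d = 6, check d ≤ 6: YES.
Slack = (n − k + 1) − d = 0.
The code is MDS (slack = 0).
Description: the claimed parameters are [11, 6, 6]_16; such a code would be MDS (meets Singleton bound).


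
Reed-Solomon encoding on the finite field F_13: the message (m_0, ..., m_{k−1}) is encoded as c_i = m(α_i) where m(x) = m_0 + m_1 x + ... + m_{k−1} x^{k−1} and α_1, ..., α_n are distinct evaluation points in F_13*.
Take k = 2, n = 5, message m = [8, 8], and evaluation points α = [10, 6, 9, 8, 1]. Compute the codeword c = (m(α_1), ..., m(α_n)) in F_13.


c = [10, 4, 2, 7, 3]

Message polynomial: m(x) = 8 + 8·x (mod 13).
For each evaluation point α_i, compute m(α_i) mod 13:
  α_1 = 10: Horner steps 8 → 10, so m(10) = 10.
  α_2 = 6: Horner steps 8 → 4, so m(6) = 4.
  α_3 = 9: Horner steps 8 → 2, so m(9) = 2.
  α_4 = 8: Horner steps 8 → 7, so m(8) = 7.
  α_5 = 1: Horner steps 8 → 3, so m(1) = 3.
Codeword c = [10, 4, 2, 7, 3] ∈ F_13^5.


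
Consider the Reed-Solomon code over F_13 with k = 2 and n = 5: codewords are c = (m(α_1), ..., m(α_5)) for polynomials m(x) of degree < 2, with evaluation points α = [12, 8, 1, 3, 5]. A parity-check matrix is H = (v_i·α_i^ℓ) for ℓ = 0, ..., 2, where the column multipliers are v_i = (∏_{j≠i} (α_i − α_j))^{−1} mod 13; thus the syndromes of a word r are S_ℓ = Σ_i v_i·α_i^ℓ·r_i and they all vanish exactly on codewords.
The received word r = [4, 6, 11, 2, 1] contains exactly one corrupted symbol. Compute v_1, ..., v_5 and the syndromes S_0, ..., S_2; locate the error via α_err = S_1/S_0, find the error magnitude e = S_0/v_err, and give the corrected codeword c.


S = (12, 12, 12), error at position 3, error magnitude e = 8, c = [4, 6, 3, 2, 1].

Step 1: column multipliers v_i = (∏_{j≠i}(α_i − α_j))^{−1} mod 13.
  i = 1 (α = 12): (12−8)(12−1)(12−3)(12−5) = 4·11·9·7 = 2772 ≡ 3, so v_1 = 3^{−1} = 9 (mod 13).
  i = 2 (α = 8): (8−12)(8−1)(8−3)(8−5) = (−4)·7·5·3 = −420 ≡ 9, so v_2 = 9^{−1} = 3 (mod 13).
  i = 3 (α = 1): (1−12)(1−8)(1−3)(1−5) = (−11)·(−7)·(−2)·(−4) = 616 ≡ 5, so v_3 = 5^{−1} = 8 (mod 13).
  i = 4 (α = 3): (3−12)(3−8)(3−1)(3−5) = (−9)·(−5)·2·(−2) = −180 ≡ 2, so v_4 = 2^{−1} = 7 (mod 13).
  i = 5 (α = 5): (5−12)(5−8)(5−1)(5−3) = (−7)·(−3)·4·2 = 168 ≡ 12, so v_5 = 12^{−1} = 12 (mod 13).
  v = [9, 3, 8, 7, 12].
Step 2: syndromes of r = [4, 6, 11, 2, 1] (all sums mod 13).
  S_0 = Σ v_i r_i = 9·4 + 3·6 + 8·11 + 7·2 + 12·1 = 168 ≡ 12.
  S_1 = Σ v_i α_i r_i = 9·12·4 + 3·8·6 + 8·1·11 + 7·3·2 + 12·5·1 = 766 ≡ 12.
  α_i^2 mod 13 = [1, 12, 1, 9, 12].
  S_2 = Σ v_i α_i^2 r_i = 9·1·4 + 3·12·6 + 8·1·11 + 7·9·2 + 12·12·1 = 610 ≡ 12.
  S = (12, 12, 12) ≠ 0, so r is not a codeword (an error is present).
Step 3: locate the error. For a single error e at position i, S_ℓ = v_i·e·α_i^ℓ, so α_err = S_1/S_0.
  S_0^{−1} = 12^{−1} = 12 (mod 13), so α_err = 12·12 = 144 ≡ 1 = α_3. Error position i = 3.
  Consistency check: S_2/S_1 = 12·12 = 144 ≡ 1 = α_err ✓ (single-error assumption holds).
Step 4: error magnitude e = S_0/v_3 = S_0·∏_{j≠3}(α_3 − α_j) = 12·5 = 60 ≡ 8 (mod 13).
Step 5: correct position 3: c_3 = r_3 − e = 11 − 8 ≡ 3 (mod 13). Hence c = [4, 6, 3, 2, 1].
  Check: interpolating c through the α_i gives m(x) = 10 + 6·x (degree < 2) with m(α_i) = c_i for every i, so c is indeed a codeword.


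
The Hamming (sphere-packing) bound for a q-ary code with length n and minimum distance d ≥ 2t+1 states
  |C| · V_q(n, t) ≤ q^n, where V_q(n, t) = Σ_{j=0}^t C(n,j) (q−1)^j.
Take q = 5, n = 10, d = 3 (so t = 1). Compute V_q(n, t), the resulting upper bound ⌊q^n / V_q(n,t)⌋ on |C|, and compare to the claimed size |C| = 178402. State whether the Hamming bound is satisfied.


V_q(n, t) = 41, q^n = 9765625, Hamming bound = 238185, |C| = 178402 ≤ bound (satisfied).

Step 1: Compute V_q(n, t) = Σ_{j=0}^1 C(n, j) (q−1)^j.
  j = 0: C(10,0)·(4)^0 = 1·1 = 1.
  j = 1: C(10,1)·(4)^1 = 10·4 = 40.
  V_q(n, t) = 1 + 40 = 41.
Step 2: q^n = 5^10 = 9765625.
Step 3: Hamming bound ⌊q^n / V_q(n,t)⌋ = ⌊9765625/41⌋ = 238185.
Step 4: Compare |C| = 178402 to 238185: satisfied.
The claimed |C| lies below the Hamming bound.


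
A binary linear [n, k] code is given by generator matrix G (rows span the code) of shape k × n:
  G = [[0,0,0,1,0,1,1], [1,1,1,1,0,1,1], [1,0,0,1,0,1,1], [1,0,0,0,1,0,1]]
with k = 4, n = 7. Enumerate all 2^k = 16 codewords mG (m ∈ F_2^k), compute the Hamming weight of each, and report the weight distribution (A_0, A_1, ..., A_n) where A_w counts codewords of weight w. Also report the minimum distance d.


Weight distribution: A_0 = 1, A_1 = 1, A_2 = 2, A_3 = 4, A_4 = 3, A_5 = 3, A_6 = 2. Minimum distance d = 1.

Enumerate all 2^4 = 16 messages m ∈ F_2^4.
For each, compute codeword c = mG in F_2^7, then tally its weight.
  m = 0000 → c = 0000000, weight = 0.
  m = 1000 → c = 0001011, weight = 3.
  m = 0100 → c = 1111011, weight = 6.
  m = 1100 → c = 1110000, weight = 3.
  m = 0010 → c = 1001011, weight = 4.
  m = 1010 → c = 1000000, weight = 1.
  m = 0110 → c = 0110000, weight = 2.
  m = 1110 → c = 0111011, weight = 5.
  m = 0001 → c = 1000101, weight = 3.
  m = 1001 → c = 1001110, weight = 4.
  m = 0101 → c = 0111110, weight = 5.
  m = 1101 → c = 0110101, weight = 4.
  m = 0011 → c = 0001110, weight = 3.
  m = 1011 → c = 0000101, weight = 2.
  m = 0111 → c = 1110101, weight = 5.
  m = 1111 → c = 1111110, weight = 6.
Tally weights:
  weight 0: 1 codewords.
  weight 1: 1 codewords.
  weight 2: 2 codewords.
  weight 3: 4 codewords.
  weight 4: 3 codewords.
  weight 5: 3 codewords.
  weight 6: 2 codewords.
Minimum distance d = smallest w > 0 with A_w > 0 = 1.
Sanity: Σ A_w = 16 = 2^4 = 16 ✓.


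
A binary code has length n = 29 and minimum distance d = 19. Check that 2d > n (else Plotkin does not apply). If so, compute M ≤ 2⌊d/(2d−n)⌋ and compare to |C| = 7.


Plotkin bound M ≤ 4; given |C| = 7 > bound (violated).

Check applicability: 2d = 38, n = 29.
2d − n = 9 > 0, so Plotkin applies.
Compute d/(2d−n) = 19/9 ≈ 2.1111.
⌊d/(2d−n)⌋ = 2.
Plotkin bound: M ≤ 2·2 = 4.
Given |C| = 7, check: VIOLATED.
This |C| is above the Plotkin bound, so no binary code with n = 29, d = 19 and 7 codewords exists.


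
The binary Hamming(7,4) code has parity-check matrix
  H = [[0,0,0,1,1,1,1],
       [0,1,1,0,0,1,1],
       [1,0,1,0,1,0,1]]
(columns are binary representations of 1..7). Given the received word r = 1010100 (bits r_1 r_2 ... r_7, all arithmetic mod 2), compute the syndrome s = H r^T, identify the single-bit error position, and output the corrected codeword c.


s = (1, 1, 1)^T, error position = 7, corrected codeword c = 1010101

Compute s = H r^T mod 2 one row at a time:
  s_1 = 0 + 1 + 0 + 0 = 1 ≡ 1 (mod 2).
  s_2 = 0 + 1 + 0 + 0 = 1 ≡ 1 (mod 2).
  s_3 = 1 + 1 + 1 + 0 = 3 ≡ 1 (mod 2).
s = (1, 1, 1)^T — this equals column 7 of H (binary 111), so error is at position 7.
Correct: flip bit 7 of r = 1010100 to get c = 1010101.


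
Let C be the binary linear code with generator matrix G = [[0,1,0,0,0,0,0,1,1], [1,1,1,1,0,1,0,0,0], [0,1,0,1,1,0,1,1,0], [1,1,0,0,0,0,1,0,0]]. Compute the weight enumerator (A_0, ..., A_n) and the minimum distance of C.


Weight distribution: A_0 = 1, A_3 = 2, A_4 = 5, A_5 = 4, A_6 = 2, A_7 = 2. Minimum distance d = 3.

Enumerate all 2^4 = 16 messages m ∈ F_2^4.
For each, compute codeword c = mG in F_2^9, then tally its weight.
  m = 0000 → c = 000000000, weight = 0.
  m = 1000 → c = 010000011, weight = 3.
  m = 0100 → c = 111101000, weight = 5.
  m = 1100 → c = 101101011, weight = 6.
  m = 0010 → c = 010110110, weight = 5.
  m = 1010 → c = 000110101, weight = 4.
  m = 0110 → c = 101011110, weight = 6.
  m = 1110 → c = 111011101, weight = 7.
  m = 0001 → c = 110000100, weight = 3.
  m = 1001 → c = 100000111, weight = 4.
  m = 0101 → c = 001101100, weight = 4.
  m = 1101 → c = 011101111, weight = 7.
  m = 0011 → c = 100110010, weight = 4.
  m = 1011 → c = 110110001, weight = 5.
  m = 0111 → c = 011011010, weight = 5.
  m = 1111 → c = 001011001, weight = 4.
Tally weights:
  weight 0: 1 codewords.
  weight 3: 2 codewords.
  weight 4: 5 codewords.
  weight 5: 4 codewords.
  weight 6: 2 codewords.
  weight 7: 2 codewords.
Minimum distance d = smallest w > 0 with A_w > 0 = 3.
Sanity: Σ A_w = 16 = 2^4 = 16 ✓.


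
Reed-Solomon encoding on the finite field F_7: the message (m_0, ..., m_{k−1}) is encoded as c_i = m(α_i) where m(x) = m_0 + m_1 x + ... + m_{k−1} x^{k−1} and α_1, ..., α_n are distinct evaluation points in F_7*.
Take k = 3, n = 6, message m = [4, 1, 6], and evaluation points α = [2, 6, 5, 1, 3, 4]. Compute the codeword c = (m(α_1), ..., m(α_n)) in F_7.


c = [2, 2, 5, 4, 5, 6]

Message polynomial: m(x) = 4 + 1·x + 6·x^2 (mod 7).
For each evaluation point α_i, compute m(α_i) mod 7:
  α_1 = 2: Horner steps 6 → 6 → 2, so m(2) = 2.
  α_2 = 6: Horner steps 6 → 2 → 2, so m(6) = 2.
  α_3 = 5: Horner steps 6 → 3 → 5, so m(5) = 5.
  α_4 = 1: Horner steps 6 → 0 → 4, so m(1) = 4.
  α_5 = 3: Horner steps 6 → 5 → 5, so m(3) = 5.
  α_6 = 4: Horner steps 6 → 4 → 6, so m(4) = 6.
Codeword c = [2, 2, 5, 4, 5, 6] ∈ F_7^6.
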